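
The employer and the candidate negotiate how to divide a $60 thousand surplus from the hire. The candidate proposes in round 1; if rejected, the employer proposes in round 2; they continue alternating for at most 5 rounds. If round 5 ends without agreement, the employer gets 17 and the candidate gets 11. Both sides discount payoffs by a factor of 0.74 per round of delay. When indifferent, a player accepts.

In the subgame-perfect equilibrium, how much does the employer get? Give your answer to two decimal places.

Round 5 (the candidate proposes): the employer gets 17 if talks fail, so the candidate offers 17 and keeps 43.
Round 4 (the employer proposes): the candidate can get 43 next round, worth 0.74 × 43 = 31.82 now, so the employer offers 31.82, keeping 28.18.
Round 3 (the candidate proposes): the employer can get 28.18 next round, worth 0.74 × 28.18 = 20.8532 now. The candidate offers 20.8532 and keeps 60 − 20.8532 = 39.1468.
Round 2 (the employer proposes): the candidate can get 39.1468 next round, worth 0.74 × 39.1468 = 28.968632 now, so the employer offers 28.968632, keeping 31.031368.
Round 1 (the candidate proposes): the employer can get 31.031368 next round, worth 0.74 × 31.031368 = 22.96321232 now; the candidate offers that and keeps 37.03678768.

22.96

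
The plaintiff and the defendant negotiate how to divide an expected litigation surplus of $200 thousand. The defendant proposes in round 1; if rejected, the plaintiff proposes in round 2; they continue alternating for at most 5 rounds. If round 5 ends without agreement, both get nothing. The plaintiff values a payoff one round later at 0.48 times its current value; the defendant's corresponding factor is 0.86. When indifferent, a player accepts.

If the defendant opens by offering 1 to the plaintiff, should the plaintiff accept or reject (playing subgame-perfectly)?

Round 5 (the defendant proposes): the plaintiff will accept anything ≥ 0, so the defendant offers 0 and keeps 200.
Round 4 (the plaintiff proposes): the defendant can get 200 next round, worth 0.86 × 200 = 172 now. The plaintiff offers 172 and keeps 200 − 172 = 28.
Round 3 (the defendant proposes): the plaintiff can get 28 next round, worth 0.48 × 28 = 13.44 now, so the defendant offers 13.44, keeping 186.56.
Round 2 (the plaintiff proposes): the defendant can get 186.56 next round, worth 0.86 × 186.56 = 160.4416 now, so the plaintiff offers 160.4416, keeping 39.5584.
So by rejecting in round 1, the plaintiff gets 39.5584 next round, worth 0.48 × 39.5584 = 18.988032 now.
Offer 1 < 18.988032, so the plaintiff rejects.

Reject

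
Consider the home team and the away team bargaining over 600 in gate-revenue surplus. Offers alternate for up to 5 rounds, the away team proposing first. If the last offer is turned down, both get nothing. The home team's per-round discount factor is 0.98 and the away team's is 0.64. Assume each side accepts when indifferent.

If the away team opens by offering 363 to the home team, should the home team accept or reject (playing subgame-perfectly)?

Round 5 (the away team proposes): rejection yields 0 for the home team; the away team offers 0 and keeps 600.
Round 4 (the home team proposes): the away team can get 600 next round, worth 0.64 × 600 = 384 now. The home team offers 384 and keeps 600 − 384 = 216.
Round 3 (the away team proposes): the home team can get 216 next round, worth 0.98 × 216 = 211.68 now, so the away team offers 211.68, keeping 388.32.
Round 2 (the home team proposes): the away team can get 388.32 next round, worth 0.64 × 388.32 = 248.5248 now, so the home team offers 248.5248, keeping 351.4752.
So by rejecting in round 1, the home team gets 351.4752 next round, worth 0.98 × 351.4752 = 344.445696 now.
Offer 363 ≥ 344.445696, so the home team accepts.

Accept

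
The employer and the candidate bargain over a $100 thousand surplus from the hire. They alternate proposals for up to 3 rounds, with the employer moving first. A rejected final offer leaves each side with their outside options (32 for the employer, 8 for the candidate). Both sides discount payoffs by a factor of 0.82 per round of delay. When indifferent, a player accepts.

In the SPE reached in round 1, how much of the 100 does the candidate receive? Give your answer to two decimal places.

20.14

Round 3 (the employer proposes): the candidate gets 8 if talks fail, so the employer offers 8 and keeps 92.
Round 2 (the candidate proposes): the employer can get 92 next round, worth 0.82 × 92 = 75.44 now; the candidate offers that and keeps 24.56.
Round 1 (the employer proposes): the candidate can get 24.56 next round, worth 0.82 × 24.56 = 20.1392 now, so the employer offers 20.1392, keeping 79.8608.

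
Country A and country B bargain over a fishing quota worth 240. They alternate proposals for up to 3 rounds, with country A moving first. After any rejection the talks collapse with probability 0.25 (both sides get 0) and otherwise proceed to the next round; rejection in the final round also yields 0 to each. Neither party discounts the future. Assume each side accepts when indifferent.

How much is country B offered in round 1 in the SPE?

45

Round 3 (country A proposes): country B will accept anything ≥ 0, so country A offers 0 and keeps 240.
Round 2 (country B proposes): rejecting gives country A an expected 0.75 × 240 = 180. Country B offers 180 and keeps 240 − 180 = 60.
Round 1 (country A proposes): rejecting gives country B an expected 0.75 × 60 = 45, so country A offers 45, keeping 195.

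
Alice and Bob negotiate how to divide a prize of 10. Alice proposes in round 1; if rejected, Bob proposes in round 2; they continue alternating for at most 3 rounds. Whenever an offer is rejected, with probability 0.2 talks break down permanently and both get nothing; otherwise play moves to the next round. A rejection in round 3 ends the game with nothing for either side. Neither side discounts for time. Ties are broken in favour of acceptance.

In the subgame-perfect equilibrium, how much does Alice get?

By backward induction:
Round 3 (Alice proposes): rejection yields 0 for Bob; Alice offers 0 and keeps 10.
Round 2 (Bob proposes): rejecting gives Alice an expected 0.8 × 10 = 8; Bob offers that and keeps 2.
Round 1 (Alice proposes): rejecting gives Bob an expected 0.8 × 2 = 1.6. Alice offers 1.6 and keeps 10 − 1.6 = 8.4.

8.4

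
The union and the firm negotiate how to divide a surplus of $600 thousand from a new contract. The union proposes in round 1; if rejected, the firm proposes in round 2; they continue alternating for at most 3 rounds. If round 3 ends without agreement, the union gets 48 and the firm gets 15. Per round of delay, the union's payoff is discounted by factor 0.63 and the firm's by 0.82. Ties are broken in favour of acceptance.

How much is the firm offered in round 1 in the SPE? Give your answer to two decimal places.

189.79

By backward induction:
Round 3 (the union proposes): the firm gets 15 if talks fail, so the union offers 15 and keeps 585.
Round 2 (the firm proposes): the union can get 585 next round, worth 0.63 × 585 = 368.55 now, so the firm offers 368.55, keeping 231.45.
Round 1 (the union proposes): the firm can get 231.45 next round, worth 0.82 × 231.45 = 189.789 now, so the union offers 189.789, keeping 410.211.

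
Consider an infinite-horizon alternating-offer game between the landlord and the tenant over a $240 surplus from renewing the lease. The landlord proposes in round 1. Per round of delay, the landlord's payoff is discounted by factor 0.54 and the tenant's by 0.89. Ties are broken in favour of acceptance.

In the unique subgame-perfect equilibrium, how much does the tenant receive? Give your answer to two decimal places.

In a stationary SPE each proposer offers the other exactly their discounted continuation value.
If the landlord keeps x when proposing and the tenant keeps y when proposing, then x = 240 − 0.89y and y = 240 − 0.54x.
Solving: x = 240(1 − 0.89) / (1 − 0.54·0.89) = 26.4 / 0.5194 ≈ 50.8279.
The tenant gets 240 − 50.8279 ≈ 189.1721.

189.17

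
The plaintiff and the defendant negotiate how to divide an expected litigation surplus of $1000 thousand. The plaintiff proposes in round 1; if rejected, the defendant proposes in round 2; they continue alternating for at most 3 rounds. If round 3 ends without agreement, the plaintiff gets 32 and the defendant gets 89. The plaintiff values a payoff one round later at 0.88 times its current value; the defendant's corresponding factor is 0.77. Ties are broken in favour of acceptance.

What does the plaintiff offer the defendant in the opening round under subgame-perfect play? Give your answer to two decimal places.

Round 3 (the plaintiff proposes): the defendant gets 89 if talks fail, so the plaintiff offers 89 and keeps 911.
Round 2 (the defendant proposes): the plaintiff can get 911 next round, worth 0.88 × 911 = 801.68 now; the defendant offers that and keeps 198.32.
Round 1 (the plaintiff proposes): the defendant can get 198.32 next round, worth 0.77 × 198.32 = 152.7064 now; the plaintiff offers that and keeps 847.2936.

152.71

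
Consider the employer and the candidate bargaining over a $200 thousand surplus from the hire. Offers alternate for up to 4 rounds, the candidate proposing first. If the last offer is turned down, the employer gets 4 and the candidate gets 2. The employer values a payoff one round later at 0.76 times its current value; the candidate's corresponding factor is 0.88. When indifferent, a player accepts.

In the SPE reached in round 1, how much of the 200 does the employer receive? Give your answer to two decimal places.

118.88

By backward induction:
Round 4 (the employer proposes): the candidate gets 2 if talks fail, so the employer offers 2 and keeps 198.
Round 3 (the candidate proposes): the employer can get 198 next round, worth 0.76 × 198 = 150.48 now, so the candidate offers 150.48, keeping 49.52.
Round 2 (the employer proposes): the candidate can get 49.52 next round, worth 0.88 × 49.52 = 43.5776 now. The employer offers 43.5776 and keeps 200 − 43.5776 = 156.4224.
Round 1 (the candidate proposes): the employer can get 156.4224 next round, worth 0.76 × 156.4224 = 118.881024 now; the candidate offers that and keeps 81.118976.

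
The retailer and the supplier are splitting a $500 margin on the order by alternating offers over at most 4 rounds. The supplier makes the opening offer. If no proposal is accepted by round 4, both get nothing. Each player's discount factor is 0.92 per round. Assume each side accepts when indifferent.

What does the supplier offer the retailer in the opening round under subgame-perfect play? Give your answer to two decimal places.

426.14

Round 4 (the retailer proposes): rejection yields 0 for the supplier; the retailer offers 0 and keeps 500.
Round 3 (the supplier proposes): the retailer can get 500 next round, worth 0.92 × 500 = 460 now; the supplier offers that and keeps 40.
Round 2 (the retailer proposes): the supplier can get 40 next round, worth 0.92 × 40 = 36.8 now; the retailer offers that and keeps 463.2.
Round 1 (the supplier proposes): the retailer can get 463.2 next round, worth 0.92 × 463.2 = 426.144 now, so the supplier offers 426.144, keeping 73.856.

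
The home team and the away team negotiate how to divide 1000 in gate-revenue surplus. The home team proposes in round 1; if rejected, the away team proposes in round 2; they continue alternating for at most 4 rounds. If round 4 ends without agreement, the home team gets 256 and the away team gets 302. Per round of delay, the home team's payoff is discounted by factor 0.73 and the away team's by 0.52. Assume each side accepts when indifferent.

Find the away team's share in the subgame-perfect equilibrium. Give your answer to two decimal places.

287.26

Work backward from the last round.
Round 4 (the away team proposes): the home team gets 256 if talks fail, so the away team offers 256 and keeps 744.
Round 3 (the home team proposes): the away team can get 744 next round, worth 0.52 × 744 = 386.88 now. The home team offers 386.88 and keeps 1000 − 386.88 = 613.12.
Round 2 (the away team proposes): the home team can get 613.12 next round, worth 0.73 × 613.12 = 447.5776 now; the away team offers that and keeps 552.4224.
Round 1 (the home team proposes): the away team can get 552.4224 next round, worth 0.52 × 552.4224 = 287.259648 now, so the home team offers 287.259648, keeping 712.740352.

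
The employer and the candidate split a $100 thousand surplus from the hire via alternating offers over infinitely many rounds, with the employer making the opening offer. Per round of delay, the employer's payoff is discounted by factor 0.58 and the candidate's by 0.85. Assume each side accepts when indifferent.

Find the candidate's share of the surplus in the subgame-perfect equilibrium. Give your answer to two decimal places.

70.41

In a stationary SPE each proposer offers the other exactly their discounted continuation value.
If the employer keeps x when proposing and the candidate keeps y when proposing, then x = 100 − 0.85y and y = 100 − 0.58x.
Solving: x = 100(1 − 0.85) / (1 − 0.58·0.85) = 15 / 0.507 ≈ 29.5858.
The candidate gets 100 − 29.5858 ≈ 70.4142.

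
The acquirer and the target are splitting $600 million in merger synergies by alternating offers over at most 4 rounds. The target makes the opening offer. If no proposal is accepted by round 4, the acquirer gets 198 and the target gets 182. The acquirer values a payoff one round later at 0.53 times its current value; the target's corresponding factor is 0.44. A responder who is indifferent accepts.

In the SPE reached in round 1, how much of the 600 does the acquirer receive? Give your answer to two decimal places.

Round 4 (the acquirer proposes): the target gets 182 if talks fail, so the acquirer offers 182 and keeps 418.
Round 3 (the target proposes): the acquirer can get 418 next round, worth 0.53 × 418 = 221.54 now. The target offers 221.54 and keeps 600 − 221.54 = 378.46.
Round 2 (the acquirer proposes): the target can get 378.46 next round, worth 0.44 × 378.46 = 166.5224 now, so the acquirer offers 166.5224, keeping 433.4776.
Round 1 (the target proposes): the acquirer can get 433.4776 next round, worth 0.53 × 433.4776 = 229.743128 now; the target offers that and keeps 370.256872.

229.74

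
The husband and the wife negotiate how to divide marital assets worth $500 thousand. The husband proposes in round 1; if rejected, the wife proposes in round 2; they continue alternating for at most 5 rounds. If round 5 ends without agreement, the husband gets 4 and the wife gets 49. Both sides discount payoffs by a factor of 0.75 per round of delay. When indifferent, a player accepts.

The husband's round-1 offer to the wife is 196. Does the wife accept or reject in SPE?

Accept

Round 5 (the husband proposes): the wife gets 49 if talks fail, so the husband offers 49 and keeps 451.
Round 4 (the wife proposes): the husband can get 451 next round, worth 0.75 × 451 = 338.25 now, so the wife offers 338.25, keeping 161.75.
Round 3 (the husband proposes): the wife can get 161.75 next round, worth 0.75 × 161.75 = 121.3125 now; the husband offers that and keeps 378.6875.
Round 2 (the wife proposes): the husband can get 378.6875 next round, worth 0.75 × 378.6875 = 284.015625 now. The wife offers 284.015625 and keeps 500 − 284.015625 = 215.984375.
So by rejecting in round 1, the wife gets 215.984375 next round, worth 0.75 × 215.984375 = 161.98828125 now.
Offer 196 ≥ 161.98828125, so the wife accepts.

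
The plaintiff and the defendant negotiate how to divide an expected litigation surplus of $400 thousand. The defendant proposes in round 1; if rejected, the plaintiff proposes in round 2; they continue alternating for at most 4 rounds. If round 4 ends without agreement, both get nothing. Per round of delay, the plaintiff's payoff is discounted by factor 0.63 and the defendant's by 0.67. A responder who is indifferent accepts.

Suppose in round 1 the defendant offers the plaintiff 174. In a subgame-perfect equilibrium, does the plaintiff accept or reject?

Reject

Round 4 (the plaintiff proposes): the defendant will accept anything ≥ 0, so the plaintiff offers 0 and keeps 400.
Round 3 (the defendant proposes): the plaintiff can get 400 next round, worth 0.63 × 400 = 252 now; the defendant offers that and keeps 148.
Round 2 (the plaintiff proposes): the defendant can get 148 next round, worth 0.67 × 148 = 99.16 now; the plaintiff offers that and keeps 300.84.
So by rejecting in round 1, the plaintiff gets 300.84 next round, worth 0.63 × 300.84 = 189.5292 now.
Offer 174 < 189.5292, so the plaintiff rejects.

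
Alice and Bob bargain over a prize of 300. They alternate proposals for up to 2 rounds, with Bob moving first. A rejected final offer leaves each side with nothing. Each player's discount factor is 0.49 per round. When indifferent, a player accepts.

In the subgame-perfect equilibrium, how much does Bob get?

153

Round 2 (Alice proposes): rejection yields 0 for Bob; Alice offers 0 and keeps 300.
Round 1 (Bob proposes): Alice can get 300 next round, worth 0.49 × 300 = 147 now. Bob offers 147 and keeps 300 − 147 = 153.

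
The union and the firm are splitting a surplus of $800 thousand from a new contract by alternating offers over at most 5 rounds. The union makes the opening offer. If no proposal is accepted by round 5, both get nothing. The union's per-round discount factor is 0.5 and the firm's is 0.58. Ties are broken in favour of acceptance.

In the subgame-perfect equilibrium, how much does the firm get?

Round 5 (the union proposes): the firm will accept anything ≥ 0, so the union offers 0 and keeps 800.
Round 4 (the firm proposes): the union can get 800 next round, worth 0.5 × 800 = 400 now; the firm offers that and keeps 400.
Round 3 (the union proposes): the firm can get 400 next round, worth 0.58 × 400 = 232 now. The union offers 232 and keeps 800 − 232 = 568.
Round 2 (the firm proposes): the union can get 568 next round, worth 0.5 × 568 = 284 now; the firm offers that and keeps 516.
Round 1 (the union proposes): the firm can get 516 next round, worth 0.58 × 516 = 299.28 now. The union offers 299.28 and keeps 800 − 299.28 = 500.72.

299.28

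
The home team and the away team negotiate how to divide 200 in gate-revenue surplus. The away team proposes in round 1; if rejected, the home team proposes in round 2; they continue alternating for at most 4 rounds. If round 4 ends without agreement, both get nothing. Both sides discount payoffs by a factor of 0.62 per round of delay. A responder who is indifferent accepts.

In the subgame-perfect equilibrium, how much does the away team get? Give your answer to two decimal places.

Work backward from the last round.
Round 4 (the home team proposes): rejection yields 0 for the away team; the home team offers 0 and keeps 200.
Round 3 (the away team proposes): the home team can get 200 next round, worth 0.62 × 200 = 124 now, so the away team offers 124, keeping 76.
Round 2 (the home team proposes): the away team can get 76 next round, worth 0.62 × 76 = 47.12 now; the home team offers that and keeps 152.88.
Round 1 (the away team proposes): the home team can get 152.88 next round, worth 0.62 × 152.88 = 94.7856 now, so the away team offers 94.7856, keeping 105.2144.

105.21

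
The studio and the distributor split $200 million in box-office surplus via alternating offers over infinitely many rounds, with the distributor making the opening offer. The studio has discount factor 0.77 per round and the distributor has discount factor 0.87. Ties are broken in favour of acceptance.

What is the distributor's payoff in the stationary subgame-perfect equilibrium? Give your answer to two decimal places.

In a stationary SPE each proposer offers the other exactly their discounted continuation value.
If the distributor keeps x when proposing and the studio keeps y when proposing, then x = 200 − 0.77y and y = 200 − 0.87x.
Solving: x = 200(1 − 0.77) / (1 − 0.87·0.77) = 46 / 0.3301 ≈ 139.3517.
The studio gets 200 − 139.3517 ≈ 60.6483.

139.35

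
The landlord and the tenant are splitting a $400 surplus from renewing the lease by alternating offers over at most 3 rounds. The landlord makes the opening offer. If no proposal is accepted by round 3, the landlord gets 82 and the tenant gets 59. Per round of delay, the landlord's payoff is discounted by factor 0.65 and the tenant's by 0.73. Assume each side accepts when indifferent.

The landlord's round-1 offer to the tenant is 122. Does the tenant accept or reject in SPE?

Reject

Work out the tenant's continuation value if the offer is rejected.
Round 3 (the landlord proposes): the tenant gets 59 if talks fail, so the landlord offers 59 and keeps 341.
Round 2 (the tenant proposes): the landlord can get 341 next round, worth 0.65 × 341 = 221.65 now, so the tenant offers 221.65, keeping 178.35.
So by rejecting in round 1, the tenant gets 178.35 next round, worth 0.73 × 178.35 = 130.1955 now.
Offer 122 < 130.1955, so the tenant rejects.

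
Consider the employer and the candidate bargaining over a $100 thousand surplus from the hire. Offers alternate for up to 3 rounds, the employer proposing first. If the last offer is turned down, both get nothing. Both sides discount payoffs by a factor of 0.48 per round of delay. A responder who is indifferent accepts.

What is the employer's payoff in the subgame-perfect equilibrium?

75.04

Round 3 (the employer proposes): rejection yields 0 for the candidate; the employer offers 0 and keeps 100.
Round 2 (the candidate proposes): the employer can get 100 next round, worth 0.48 × 100 = 48 now. The candidate offers 48 and keeps 100 − 48 = 52.
Round 1 (the employer proposes): the candidate can get 52 next round, worth 0.48 × 52 = 24.96 now; the employer offers that and keeps 75.04.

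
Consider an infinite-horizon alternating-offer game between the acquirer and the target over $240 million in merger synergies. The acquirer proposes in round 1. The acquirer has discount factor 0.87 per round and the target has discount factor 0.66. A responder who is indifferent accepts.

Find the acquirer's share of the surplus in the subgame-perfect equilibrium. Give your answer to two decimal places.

When the acquirer proposes, the target accepts any offer worth at least 0.66 times what the target would get by proposing next round; and vice versa.
This gives x = 240 − 0.66y and y = 240 − 0.87x, where x and y are each side's share when it proposes.
Hence (1 − 0.66·0.87)x = 240(1 − 0.66), i.e. 0.4258·x = 81.6.
x ≈ 191.6393; the target's share is 240 − x ≈ 48.3607.

191.64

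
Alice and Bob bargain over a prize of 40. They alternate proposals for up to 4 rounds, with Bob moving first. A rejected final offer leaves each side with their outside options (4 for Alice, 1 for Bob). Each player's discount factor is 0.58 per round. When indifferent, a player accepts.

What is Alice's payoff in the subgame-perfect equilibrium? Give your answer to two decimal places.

Round 4 (Alice proposes): Bob gets 1 if talks fail, so Alice offers 1 and keeps 39.
Round 3 (Bob proposes): Alice can get 39 next round, worth 0.58 × 39 = 22.62 now, so Bob offers 22.62, keeping 17.38.
Round 2 (Alice proposes): Bob can get 17.38 next round, worth 0.58 × 17.38 = 10.0804 now; Alice offers that and keeps 29.9196.
Round 1 (Bob proposes): Alice can get 29.9196 next round, worth 0.58 × 29.9196 = 17.353368 now. Bob offers 17.353368 and keeps 40 − 17.353368 = 22.646632.

17.35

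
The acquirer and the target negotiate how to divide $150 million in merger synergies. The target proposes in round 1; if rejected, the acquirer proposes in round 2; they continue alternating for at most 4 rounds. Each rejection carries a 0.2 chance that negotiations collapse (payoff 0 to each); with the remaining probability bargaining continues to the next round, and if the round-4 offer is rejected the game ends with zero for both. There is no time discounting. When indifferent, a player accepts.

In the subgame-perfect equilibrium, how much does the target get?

By backward induction:
Round 4 (the acquirer proposes): the target will accept anything ≥ 0, so the acquirer offers 0 and keeps 150.
Round 3 (the target proposes): rejecting gives the acquirer an expected 0.8 × 150 = 120, so the target offers 120, keeping 30.
Round 2 (the acquirer proposes): rejecting gives the target an expected 0.8 × 30 = 24; the acquirer offers that and keeps 126.
Round 1 (the target proposes): rejecting gives the acquirer an expected 0.8 × 126 = 100.8, so the target offers 100.8, keeping 49.2.

49.2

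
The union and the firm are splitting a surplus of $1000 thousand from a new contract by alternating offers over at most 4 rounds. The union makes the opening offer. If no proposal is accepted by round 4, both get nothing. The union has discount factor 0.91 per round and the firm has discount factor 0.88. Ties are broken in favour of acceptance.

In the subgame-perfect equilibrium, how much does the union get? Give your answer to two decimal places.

Solve by backward induction from round 4.
Round 4 (the firm proposes): rejection yields 0 for the union; the firm offers 0 and keeps 1000.
Round 3 (the union proposes): the firm can get 1000 next round, worth 0.88 × 1000 = 880 now; the union offers that and keeps 120.
Round 2 (the firm proposes): the union can get 120 next round, worth 0.91 × 120 = 109.2 now, so the firm offers 109.2, keeping 890.8.
Round 1 (the union proposes): the firm can get 890.8 next round, worth 0.88 × 890.8 = 783.904 now; the union offers that and keeps 216.096.

216.10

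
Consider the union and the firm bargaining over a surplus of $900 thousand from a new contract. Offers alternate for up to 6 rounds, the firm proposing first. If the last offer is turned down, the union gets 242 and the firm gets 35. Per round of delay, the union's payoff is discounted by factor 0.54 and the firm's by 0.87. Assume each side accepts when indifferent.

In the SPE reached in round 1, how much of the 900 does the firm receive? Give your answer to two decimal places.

704.04

Work backward from the last round.
Round 6 (the union proposes): the firm gets 35 if talks fail, so the union offers 35 and keeps 865.
Round 5 (the firm proposes): the union can get 865 next round, worth 0.54 × 865 = 467.1 now; the firm offers that and keeps 432.9.
Round 4 (the union proposes): the firm can get 432.9 next round, worth 0.87 × 432.9 = 376.623 now; the union offers that and keeps 523.377.
Round 3 (the firm proposes): the union can get 523.377 next round, worth 0.54 × 523.377 = 282.62358 now. The firm offers 282.62358 and keeps 900 − 282.62358 = 617.37642.
Round 2 (the union proposes): the firm can get 617.37642 next round, worth 0.87 × 617.37642 = 537.1174854 now. The union offers 537.1174854 and keeps 900 − 537.1174854 = 362.8825146.
Round 1 (the firm proposes): the union can get 362.8825146 next round, worth 0.54 × 362.8825146 = 195.956557884 now, so the firm offers 195.956557884, keeping 704.043442116.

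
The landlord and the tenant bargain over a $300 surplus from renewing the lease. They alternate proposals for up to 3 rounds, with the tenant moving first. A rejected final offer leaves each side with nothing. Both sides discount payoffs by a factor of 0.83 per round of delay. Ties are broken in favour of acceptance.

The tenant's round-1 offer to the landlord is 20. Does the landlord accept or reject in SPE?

Round 3 (the tenant proposes): the landlord will accept anything ≥ 0, so the tenant offers 0 and keeps 300.
Round 2 (the landlord proposes): the tenant can get 300 next round, worth 0.83 × 300 = 249 now. The landlord offers 249 and keeps 300 − 249 = 51.
So by rejecting in round 1, the landlord gets 51 next round, worth 0.83 × 51 = 42.33 now.
Offer 20 < 42.33, so the landlord rejects.

Reject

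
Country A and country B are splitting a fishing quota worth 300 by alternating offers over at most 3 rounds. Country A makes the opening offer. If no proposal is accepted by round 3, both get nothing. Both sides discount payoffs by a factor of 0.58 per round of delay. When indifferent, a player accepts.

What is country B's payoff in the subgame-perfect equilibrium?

73.08

Solve by backward induction from round 3.
Round 3 (country A proposes): rejection yields 0 for country B; country A offers 0 and keeps 300.
Round 2 (country B proposes): country A can get 300 next round, worth 0.58 × 300 = 174 now. Country B offers 174 and keeps 300 − 174 = 126.
Round 1 (country A proposes): country B can get 126 next round, worth 0.58 × 126 = 73.08 now; country A offers that and keeps 226.92.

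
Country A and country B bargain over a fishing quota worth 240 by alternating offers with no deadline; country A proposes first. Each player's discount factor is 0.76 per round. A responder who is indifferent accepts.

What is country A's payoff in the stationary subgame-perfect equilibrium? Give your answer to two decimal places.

136.36

When country A proposes, country B accepts any offer worth at least 0.76 times what country B would get by proposing next round; and vice versa.
This gives x = 240 − 0.76y and y = 240 − 0.76x, where x and y are each side's share when it proposes.
Hence (1 − 0.76·0.76)x = 240(1 − 0.76), i.e. 0.4224·x = 57.6.
x ≈ 136.3636; country B's share is 240 − x ≈ 103.6364.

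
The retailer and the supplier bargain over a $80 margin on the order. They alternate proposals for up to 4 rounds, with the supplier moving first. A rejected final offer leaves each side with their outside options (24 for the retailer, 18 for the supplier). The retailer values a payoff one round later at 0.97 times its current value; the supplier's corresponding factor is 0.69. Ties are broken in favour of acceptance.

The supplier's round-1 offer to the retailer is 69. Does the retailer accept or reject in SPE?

Work out the retailer's continuation value if the offer is rejected.
Round 4 (the retailer proposes): the supplier gets 18 if talks fail, so the retailer offers 18 and keeps 62.
Round 3 (the supplier proposes): the retailer can get 62 next round, worth 0.97 × 62 = 60.14 now; the supplier offers that and keeps 19.86.
Round 2 (the retailer proposes): the supplier can get 19.86 next round, worth 0.69 × 19.86 = 13.7034 now, so the retailer offers 13.7034, keeping 66.2966.
So by rejecting in round 1, the retailer gets 66.2966 next round, worth 0.97 × 66.2966 = 64.307702 now.
Offer 69 ≥ 64.307702, so the retailer accepts.

Accept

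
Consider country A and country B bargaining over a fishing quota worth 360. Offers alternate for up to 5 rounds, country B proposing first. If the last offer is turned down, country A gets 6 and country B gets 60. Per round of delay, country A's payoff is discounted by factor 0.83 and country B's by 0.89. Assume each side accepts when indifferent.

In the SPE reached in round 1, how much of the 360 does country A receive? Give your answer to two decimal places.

Round 5 (country B proposes): country A gets 6 if talks fail, so country B offers 6 and keeps 354.
Round 4 (country A proposes): country B can get 354 next round, worth 0.89 × 354 = 315.06 now, so country A offers 315.06, keeping 44.94.
Round 3 (country B proposes): country A can get 44.94 next round, worth 0.83 × 44.94 = 37.3002 now; country B offers that and keeps 322.6998.
Round 2 (country A proposes): country B can get 322.6998 next round, worth 0.89 × 322.6998 = 287.202822 now. Country A offers 287.202822 and keeps 360 − 287.202822 = 72.797178.
Round 1 (country B proposes): country A can get 72.797178 next round, worth 0.83 × 72.797178 = 60.42165774 now; country B offers that and keeps 299.57834226.

60.42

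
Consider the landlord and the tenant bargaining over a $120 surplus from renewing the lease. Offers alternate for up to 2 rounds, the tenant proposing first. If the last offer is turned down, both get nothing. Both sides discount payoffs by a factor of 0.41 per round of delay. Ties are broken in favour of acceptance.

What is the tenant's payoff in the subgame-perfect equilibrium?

70.8

By backward induction:
Round 2 (the landlord proposes): the tenant will accept anything ≥ 0, so the landlord offers 0 and keeps 120.
Round 1 (the tenant proposes): the landlord can get 120 next round, worth 0.41 × 120 = 49.2 now, so the tenant offers 49.2, keeping 70.8.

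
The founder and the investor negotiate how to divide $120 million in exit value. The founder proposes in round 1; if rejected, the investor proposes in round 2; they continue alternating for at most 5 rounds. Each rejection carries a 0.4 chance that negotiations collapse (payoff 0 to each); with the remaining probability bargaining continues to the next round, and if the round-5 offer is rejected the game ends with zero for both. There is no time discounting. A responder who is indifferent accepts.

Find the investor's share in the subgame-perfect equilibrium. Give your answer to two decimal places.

Round 5 (the founder proposes): the investor will accept anything ≥ 0, so the founder offers 0 and keeps 120.
Round 4 (the investor proposes): rejecting gives the founder an expected 0.6 × 120 = 72. The investor offers 72 and keeps 120 − 72 = 48.
Round 3 (the founder proposes): rejecting gives the investor an expected 0.6 × 48 = 28.8; the founder offers that and keeps 91.2.
Round 2 (the investor proposes): rejecting gives the founder an expected 0.6 × 91.2 = 54.72, so the investor offers 54.72, keeping 65.28.
Round 1 (the founder proposes): rejecting gives the investor an expected 0.6 × 65.28 = 39.168, so the founder offers 39.168, keeping 80.832.

39.17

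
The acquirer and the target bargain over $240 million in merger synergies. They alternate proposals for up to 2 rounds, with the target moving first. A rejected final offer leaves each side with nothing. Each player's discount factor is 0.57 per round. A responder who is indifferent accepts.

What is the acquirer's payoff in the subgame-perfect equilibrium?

136.8

Round 2 (the acquirer proposes): the target will accept anything ≥ 0, so the acquirer offers 0 and keeps 240.
Round 1 (the target proposes): the acquirer can get 240 next round, worth 0.57 × 240 = 136.8 now; the target offers that and keeps 103.2.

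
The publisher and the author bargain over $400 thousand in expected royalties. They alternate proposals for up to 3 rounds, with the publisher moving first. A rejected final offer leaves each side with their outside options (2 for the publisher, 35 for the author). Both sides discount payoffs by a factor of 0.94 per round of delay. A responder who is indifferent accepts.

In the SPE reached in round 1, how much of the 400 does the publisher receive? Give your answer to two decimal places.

Round 3 (the publisher proposes): the author gets 35 if talks fail, so the publisher offers 35 and keeps 365.
Round 2 (the author proposes): the publisher can get 365 next round, worth 0.94 × 365 = 343.1 now, so the author offers 343.1, keeping 56.9.
Round 1 (the publisher proposes): the author can get 56.9 next round, worth 0.94 × 56.9 = 53.486 now. The publisher offers 53.486 and keeps 400 − 53.486 = 346.514.

346.51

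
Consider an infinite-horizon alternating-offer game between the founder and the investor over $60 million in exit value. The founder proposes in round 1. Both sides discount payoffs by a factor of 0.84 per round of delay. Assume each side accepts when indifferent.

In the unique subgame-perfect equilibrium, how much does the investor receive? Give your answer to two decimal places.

In a stationary SPE each proposer offers the other exactly their discounted continuation value.
If the founder keeps x when proposing and the investor keeps y when proposing, then x = 60 − 0.84y and y = 60 − 0.84x.
Solving: x = 60(1 − 0.84) / (1 − 0.84·0.84) = 9.6 / 0.2944 ≈ 32.6087.
The investor gets 60 − 32.6087 ≈ 27.3913.

27.39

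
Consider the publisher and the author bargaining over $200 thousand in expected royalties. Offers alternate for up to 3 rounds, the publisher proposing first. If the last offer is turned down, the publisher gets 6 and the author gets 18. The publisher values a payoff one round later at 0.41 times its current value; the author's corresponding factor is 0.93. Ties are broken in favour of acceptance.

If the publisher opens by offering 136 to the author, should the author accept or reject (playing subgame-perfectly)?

Work out the author's continuation value if the offer is rejected.
Round 3 (the publisher proposes): the author gets 18 if talks fail, so the publisher offers 18 and keeps 182.
Round 2 (the author proposes): the publisher can get 182 next round, worth 0.41 × 182 = 74.62 now. The author offers 74.62 and keeps 200 − 74.62 = 125.38.
So by rejecting in round 1, the author gets 125.38 next round, worth 0.93 × 125.38 = 116.6034 now.
Offer 136 ≥ 116.6034, so the author accepts.

Accept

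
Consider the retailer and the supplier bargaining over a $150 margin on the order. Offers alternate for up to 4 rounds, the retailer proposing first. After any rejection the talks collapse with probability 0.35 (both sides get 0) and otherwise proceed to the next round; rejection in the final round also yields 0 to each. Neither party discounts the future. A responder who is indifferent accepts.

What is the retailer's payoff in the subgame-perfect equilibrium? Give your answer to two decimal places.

74.68

By backward induction:
Round 4 (the supplier proposes): the retailer will accept anything ≥ 0, so the supplier offers 0 and keeps 150.
Round 3 (the retailer proposes): rejecting gives the supplier an expected 0.65 × 150 = 97.5, so the retailer offers 97.5, keeping 52.5.
Round 2 (the supplier proposes): rejecting gives the retailer an expected 0.65 × 52.5 = 34.125. The supplier offers 34.125 and keeps 150 − 34.125 = 115.875.
Round 1 (the retailer proposes): rejecting gives the supplier an expected 0.65 × 115.875 = 75.31875, so the retailer offers 75.31875, keeping 74.68125.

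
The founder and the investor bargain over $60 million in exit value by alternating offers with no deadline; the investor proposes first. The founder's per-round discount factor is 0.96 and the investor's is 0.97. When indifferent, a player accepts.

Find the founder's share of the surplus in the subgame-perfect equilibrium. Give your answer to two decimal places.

25.12

Let x be the investor's share when the investor proposes and y be the founder's share when the founder proposes.
The founder accepts iff offered ≥ 0.96·y, so x = 60 − 0.96y. Symmetrically y = 60 − 0.97x.
Substituting: x = 60 − 0.96(60 − 0.97x), giving x(1 − 0.97·0.96) = 60(1 − 0.96).
So x = 60 × 0.04 / 0.0688 ≈ 34.8837, and the founder receives 60 − x ≈ 25.1163.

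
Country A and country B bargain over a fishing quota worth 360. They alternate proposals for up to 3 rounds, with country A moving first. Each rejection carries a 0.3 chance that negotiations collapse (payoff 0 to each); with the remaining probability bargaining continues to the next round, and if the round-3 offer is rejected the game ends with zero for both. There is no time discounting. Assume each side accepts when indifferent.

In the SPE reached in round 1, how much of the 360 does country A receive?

Round 3 (country A proposes): rejection yields 0 for country B; country A offers 0 and keeps 360.
Round 2 (country B proposes): rejecting gives country A an expected 0.7 × 360 = 252. Country B offers 252 and keeps 360 − 252 = 108.
Round 1 (country A proposes): rejecting gives country B an expected 0.7 × 108 = 75.6, so country A offers 75.6, keeping 284.4.

284.4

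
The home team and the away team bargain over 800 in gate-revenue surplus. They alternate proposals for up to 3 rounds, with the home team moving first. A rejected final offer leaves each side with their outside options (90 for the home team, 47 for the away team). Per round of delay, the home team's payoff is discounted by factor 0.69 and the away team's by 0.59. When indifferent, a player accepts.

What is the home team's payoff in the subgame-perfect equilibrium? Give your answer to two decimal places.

Work backward from the last round.
Round 3 (the home team proposes): the away team gets 47 if talks fail, so the home team offers 47 and keeps 753.
Round 2 (the away team proposes): the home team can get 753 next round, worth 0.69 × 753 = 519.57 now; the away team offers that and keeps 280.43.
Round 1 (the home team proposes): the away team can get 280.43 next round, worth 0.59 × 280.43 = 165.4537 now, so the home team offers 165.4537, keeping 634.5463.

634.55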